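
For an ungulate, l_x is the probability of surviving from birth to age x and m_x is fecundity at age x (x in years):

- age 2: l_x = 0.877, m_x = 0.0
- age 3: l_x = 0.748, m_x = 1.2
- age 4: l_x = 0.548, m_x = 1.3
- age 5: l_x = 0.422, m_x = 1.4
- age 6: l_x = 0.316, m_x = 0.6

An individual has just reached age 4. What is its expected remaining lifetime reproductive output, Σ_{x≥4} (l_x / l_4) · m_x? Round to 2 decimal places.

l_4 = 0.548. Conditional survival from age 4 to x is l_x / l_4.
  x=4: (0.548/0.548) × 1.3 = 1.3000
  x=5: (0.422/0.548) × 1.4 = 1.0781
  x=6: (0.316/0.548) × 0.6 = 0.3460
Sum = 1.3000 + 1.0781 + 0.3460 = 2.7241

2.72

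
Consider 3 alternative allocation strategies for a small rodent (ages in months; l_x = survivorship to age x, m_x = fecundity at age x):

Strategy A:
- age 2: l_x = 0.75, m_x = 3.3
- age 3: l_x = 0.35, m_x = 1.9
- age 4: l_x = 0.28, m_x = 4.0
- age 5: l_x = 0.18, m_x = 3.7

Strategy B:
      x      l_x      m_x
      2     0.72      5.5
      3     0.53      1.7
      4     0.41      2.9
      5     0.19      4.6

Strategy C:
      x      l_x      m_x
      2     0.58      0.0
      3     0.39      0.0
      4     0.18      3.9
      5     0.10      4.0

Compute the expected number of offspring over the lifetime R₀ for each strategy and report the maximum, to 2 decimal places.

Strategy A: R₀ = 0.75×3.3 + 0.35×1.9 + 0.28×4.0 + 0.18×3.7 = 4.9260
Strategy B: R₀ = 0.72×5.5 + 0.53×1.7 + 0.41×2.9 + 0.19×4.6 = 6.9240
Strategy C: R₀ = 0.58×0.0 + 0.39×0.0 + 0.18×3.9 + 0.10×4.0 = 1.1020
Highest R₀: strategy B with 6.9240.

6.92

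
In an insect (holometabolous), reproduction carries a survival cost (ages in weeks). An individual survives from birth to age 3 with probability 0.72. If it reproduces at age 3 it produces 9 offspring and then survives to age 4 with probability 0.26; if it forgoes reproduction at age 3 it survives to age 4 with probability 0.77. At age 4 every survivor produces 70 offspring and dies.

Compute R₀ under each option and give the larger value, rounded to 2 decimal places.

breed at age 3: R₀ = 0.72 × (9 + 0.26 × 70) = 0.72 × 27.2000 = 19.5840
delay to age 4: R₀ = 0.72 × (0.77 × 70) = 0.72 × 53.9000 = 38.8080
Higher: delay to age 4 (38.8080).

38.81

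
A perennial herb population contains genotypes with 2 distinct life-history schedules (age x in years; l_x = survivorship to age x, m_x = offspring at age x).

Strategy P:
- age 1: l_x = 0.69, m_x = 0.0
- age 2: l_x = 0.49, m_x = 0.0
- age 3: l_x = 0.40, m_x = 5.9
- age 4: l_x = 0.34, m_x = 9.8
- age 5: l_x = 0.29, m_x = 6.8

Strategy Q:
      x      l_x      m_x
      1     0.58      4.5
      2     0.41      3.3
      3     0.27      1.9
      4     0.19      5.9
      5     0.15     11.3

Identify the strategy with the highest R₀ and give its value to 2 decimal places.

7.66

Strategy P: R₀ = 0.69×0.0 + 0.49×0.0 + 0.40×5.9 + 0.34×9.8 + 0.29×6.8 = 7.6640
Strategy Q: R₀ = 0.58×4.5 + 0.41×3.3 + 0.27×1.9 + 0.19×5.9 + 0.15×11.3 = 7.2920
Highest R₀: strategy P with 7.6640.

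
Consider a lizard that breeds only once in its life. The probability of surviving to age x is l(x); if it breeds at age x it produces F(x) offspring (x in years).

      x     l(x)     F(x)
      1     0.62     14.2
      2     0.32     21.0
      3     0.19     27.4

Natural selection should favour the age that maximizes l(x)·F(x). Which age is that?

Expected offspring if breeding at age x = l(x) × F(x):
  age 1: 0.62 × 14.2 = 8.804
  age 2: 0.32 × 21.0 = 6.720
  age 3: 0.19 × 27.4 = 5.206
Maximum at age 1 (8.804).

1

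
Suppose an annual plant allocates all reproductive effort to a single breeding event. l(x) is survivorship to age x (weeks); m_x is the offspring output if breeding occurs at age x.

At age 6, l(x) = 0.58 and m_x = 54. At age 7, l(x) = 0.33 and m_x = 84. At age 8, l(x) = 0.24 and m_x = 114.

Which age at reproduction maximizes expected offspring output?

Expected offspring if breeding at age x = l(x) × m_x:
  age 6: 0.58 × 54 = 31.320
  age 7: 0.33 × 84 = 27.720
  age 8: 0.24 × 114 = 27.360
Maximum at age 6 (31.320).

6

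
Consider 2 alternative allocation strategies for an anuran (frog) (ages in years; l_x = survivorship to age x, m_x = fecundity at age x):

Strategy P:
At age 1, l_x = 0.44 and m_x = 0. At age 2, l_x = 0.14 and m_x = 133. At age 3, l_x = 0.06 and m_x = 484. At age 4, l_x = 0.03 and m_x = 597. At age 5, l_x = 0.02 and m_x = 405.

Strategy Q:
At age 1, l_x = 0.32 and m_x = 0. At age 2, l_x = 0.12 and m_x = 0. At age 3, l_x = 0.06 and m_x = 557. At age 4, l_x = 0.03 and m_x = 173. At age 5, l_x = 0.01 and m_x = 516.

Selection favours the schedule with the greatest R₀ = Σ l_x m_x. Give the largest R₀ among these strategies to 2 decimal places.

Strategy P: R₀ = 0.44×0 + 0.14×133 + 0.06×484 + 0.03×597 + 0.02×405 = 73.6700
Strategy Q: R₀ = 0.32×0 + 0.12×0 + 0.06×557 + 0.03×173 + 0.01×516 = 43.7700
Highest R₀: strategy P with 73.6700.

73.67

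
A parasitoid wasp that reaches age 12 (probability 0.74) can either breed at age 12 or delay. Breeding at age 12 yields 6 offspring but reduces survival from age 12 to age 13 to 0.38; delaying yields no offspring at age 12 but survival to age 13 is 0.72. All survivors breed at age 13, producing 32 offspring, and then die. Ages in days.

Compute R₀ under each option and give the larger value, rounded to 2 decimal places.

17.05

breed at age 12: R₀ = 0.74 × (6 + 0.38 × 32) = 0.74 × 18.1600 = 13.4384
delay to age 13: R₀ = 0.74 × (0.72 × 32) = 0.74 × 23.0400 = 17.0496
Higher: delay to age 13 (17.0496).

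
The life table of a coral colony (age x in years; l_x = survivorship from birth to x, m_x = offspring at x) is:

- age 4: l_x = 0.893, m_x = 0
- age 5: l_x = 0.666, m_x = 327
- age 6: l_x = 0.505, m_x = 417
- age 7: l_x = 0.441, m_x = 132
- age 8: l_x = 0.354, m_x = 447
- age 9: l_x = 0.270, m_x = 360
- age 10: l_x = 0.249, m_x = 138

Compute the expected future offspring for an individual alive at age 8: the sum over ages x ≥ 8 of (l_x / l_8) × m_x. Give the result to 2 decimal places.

l_8 = 0.354. Conditional survival from age 8 to x is l_x / l_8.
  x=8: (0.354/0.354) × 447 = 447.0000
  x=9: (0.270/0.354) × 360 = 274.5763
  x=10: (0.249/0.354) × 138 = 97.0678
Sum = 447.0000 + 274.5763 + 97.0678 = 818.6441

818.64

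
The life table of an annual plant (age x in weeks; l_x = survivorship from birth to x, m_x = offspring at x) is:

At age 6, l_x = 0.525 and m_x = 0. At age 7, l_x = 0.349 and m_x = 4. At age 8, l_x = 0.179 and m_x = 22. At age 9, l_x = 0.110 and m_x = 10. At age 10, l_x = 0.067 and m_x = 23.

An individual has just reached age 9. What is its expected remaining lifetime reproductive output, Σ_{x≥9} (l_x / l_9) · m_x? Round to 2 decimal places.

l_9 = 0.110. Conditional survival from age 9 to x is l_x / l_9.
  x=9: (0.110/0.110) × 10 = 10.0000
  x=10: (0.067/0.110) × 23 = 14.0091
Sum = 10.0000 + 14.0091 = 24.0091

24.01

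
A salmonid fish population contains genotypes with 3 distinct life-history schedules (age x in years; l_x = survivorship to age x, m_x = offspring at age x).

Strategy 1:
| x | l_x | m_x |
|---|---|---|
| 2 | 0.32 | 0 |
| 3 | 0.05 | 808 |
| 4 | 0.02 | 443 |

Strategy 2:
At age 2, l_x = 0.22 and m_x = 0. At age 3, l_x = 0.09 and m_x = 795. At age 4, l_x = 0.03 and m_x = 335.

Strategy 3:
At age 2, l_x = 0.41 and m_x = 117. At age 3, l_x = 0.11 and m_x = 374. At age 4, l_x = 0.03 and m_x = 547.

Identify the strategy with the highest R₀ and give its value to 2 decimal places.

105.52

Strategy 1: R₀ = 0.32×0 + 0.05×808 + 0.02×443 = 49.2600
Strategy 2: R₀ = 0.22×0 + 0.09×795 + 0.03×335 = 81.6000
Strategy 3: R₀ = 0.41×117 + 0.11×374 + 0.03×547 = 105.5200
Highest R₀: strategy 3 with 105.5200.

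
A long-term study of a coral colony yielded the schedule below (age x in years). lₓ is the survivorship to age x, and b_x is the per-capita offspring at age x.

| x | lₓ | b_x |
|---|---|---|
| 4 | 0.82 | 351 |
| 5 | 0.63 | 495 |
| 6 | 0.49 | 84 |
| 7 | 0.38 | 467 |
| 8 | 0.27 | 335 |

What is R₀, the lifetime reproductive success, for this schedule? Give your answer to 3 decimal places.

R₀ = Σ lₓ b_x:
  age 4: 0.82 × 351 = 287.8200
  age 5: 0.63 × 495 = 311.8500
  age 6: 0.49 × 84 = 41.1600
  age 7: 0.38 × 467 = 177.4600
  age 8: 0.27 × 335 = 90.4500
R₀ = 287.8200 + 311.8500 + 41.1600 + 177.4600 + 90.4500 = 908.7400

908.740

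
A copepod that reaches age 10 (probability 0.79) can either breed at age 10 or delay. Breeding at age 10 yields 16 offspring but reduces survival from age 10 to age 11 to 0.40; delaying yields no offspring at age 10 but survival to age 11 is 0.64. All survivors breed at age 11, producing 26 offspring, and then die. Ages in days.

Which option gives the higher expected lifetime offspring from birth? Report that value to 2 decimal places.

breed at age 10: R₀ = 0.79 × (16 + 0.40 × 26) = 0.79 × 26.4000 = 20.8560
delay to age 11: R₀ = 0.79 × (0.64 × 26) = 0.79 × 16.6400 = 13.1456
Higher: breed at age 10 (20.8560).

20.86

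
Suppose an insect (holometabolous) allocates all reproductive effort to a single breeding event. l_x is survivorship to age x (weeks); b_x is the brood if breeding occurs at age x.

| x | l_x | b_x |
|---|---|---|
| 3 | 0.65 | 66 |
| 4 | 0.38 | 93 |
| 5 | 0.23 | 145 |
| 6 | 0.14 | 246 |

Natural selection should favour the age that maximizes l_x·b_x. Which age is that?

3

Expected offspring if breeding at age x = l_x × b_x:
  age 3: 0.65 × 66 = 42.900
  age 4: 0.38 × 93 = 35.340
  age 5: 0.23 × 145 = 33.350
  age 6: 0.14 × 246 = 34.440
Maximum at age 3 (42.900).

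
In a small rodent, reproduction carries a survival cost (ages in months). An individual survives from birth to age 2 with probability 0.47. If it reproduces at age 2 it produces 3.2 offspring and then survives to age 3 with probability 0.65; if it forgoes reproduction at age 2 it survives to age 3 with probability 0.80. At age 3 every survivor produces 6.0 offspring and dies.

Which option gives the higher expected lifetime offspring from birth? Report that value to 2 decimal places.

breed at age 2: R₀ = 0.47 × (3.2 + 0.65 × 6.0) = 0.47 × 7.1000 = 3.3370
delay to age 3: R₀ = 0.47 × (0.80 × 6.0) = 0.47 × 4.8000 = 2.2560
Higher: breed at age 2 (3.3370).

3.34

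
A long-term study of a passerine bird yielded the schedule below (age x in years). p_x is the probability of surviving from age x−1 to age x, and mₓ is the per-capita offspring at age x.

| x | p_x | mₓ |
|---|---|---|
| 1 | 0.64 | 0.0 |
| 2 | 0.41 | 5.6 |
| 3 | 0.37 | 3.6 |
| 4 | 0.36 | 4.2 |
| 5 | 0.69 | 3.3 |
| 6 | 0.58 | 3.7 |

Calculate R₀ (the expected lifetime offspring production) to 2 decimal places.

Survivorship from birth: l_x = p_1·p_2·…·p_x.
  l_1 = 0.64000
  l_2 = 0.26240
  l_3 = 0.09709
  l_4 = 0.03495
  l_5 = 0.02412
  l_6 = 0.01399
R₀ = Σ l_x mₓ:
  age 1: 0.64000 × 0.0 = 0.0000
  age 2: 0.26240 × 5.6 = 1.4694
  age 3: 0.09709 × 3.6 = 0.3495
  age 4: 0.03495 × 4.2 = 0.1468
  age 5: 0.02412 × 3.3 = 0.0796
  age 6: 0.01399 × 3.7 = 0.0518
R₀ = 0.0000 + 1.4694 + 0.3495 + 0.1468 + 0.0796 + 0.0518 = 2.0971

2.10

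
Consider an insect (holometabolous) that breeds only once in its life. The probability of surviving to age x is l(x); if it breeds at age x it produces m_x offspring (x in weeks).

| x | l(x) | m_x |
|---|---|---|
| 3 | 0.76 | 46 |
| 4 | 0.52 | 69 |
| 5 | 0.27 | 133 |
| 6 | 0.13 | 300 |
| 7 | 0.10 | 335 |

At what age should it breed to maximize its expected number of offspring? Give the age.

Expected offspring if breeding at age x = l(x) × m_x:
  age 3: 0.76 × 46 = 34.960
  age 4: 0.52 × 69 = 35.880
  age 5: 0.27 × 133 = 35.910
  age 6: 0.13 × 300 = 39.000
  age 7: 0.10 × 335 = 33.500
Maximum at age 6 (39.000).

6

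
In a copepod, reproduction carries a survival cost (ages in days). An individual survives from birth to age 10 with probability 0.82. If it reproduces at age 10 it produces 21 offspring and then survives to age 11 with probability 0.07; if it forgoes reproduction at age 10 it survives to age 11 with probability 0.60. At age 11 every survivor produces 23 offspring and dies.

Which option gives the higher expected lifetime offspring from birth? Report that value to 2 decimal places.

18.54

breed at age 10: R₀ = 0.82 × (21 + 0.07 × 23) = 0.82 × 22.6100 = 18.5402
delay to age 11: R₀ = 0.82 × (0.60 × 23) = 0.82 × 13.8000 = 11.3160
Higher: breed at age 10 (18.5402).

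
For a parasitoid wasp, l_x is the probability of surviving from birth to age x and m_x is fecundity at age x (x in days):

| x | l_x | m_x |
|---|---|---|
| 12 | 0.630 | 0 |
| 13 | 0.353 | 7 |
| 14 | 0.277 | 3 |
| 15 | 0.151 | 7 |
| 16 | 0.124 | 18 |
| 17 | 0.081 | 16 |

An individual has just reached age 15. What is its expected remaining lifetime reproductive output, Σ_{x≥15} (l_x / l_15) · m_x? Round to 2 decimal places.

30.36

l_15 = 0.151. Conditional survival from age 15 to x is l_x / l_15.
  x=15: (0.151/0.151) × 7 = 7.0000
  x=16: (0.124/0.151) × 18 = 14.7815
  x=17: (0.081/0.151) × 16 = 8.5828
Sum = 7.0000 + 14.7815 + 8.5828 = 30.3642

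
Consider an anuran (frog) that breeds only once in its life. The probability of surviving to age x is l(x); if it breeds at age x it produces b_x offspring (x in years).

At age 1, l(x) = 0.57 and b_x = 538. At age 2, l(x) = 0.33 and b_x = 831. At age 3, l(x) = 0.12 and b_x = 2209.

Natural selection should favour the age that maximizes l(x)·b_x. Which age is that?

1

Expected offspring if breeding at age x = l(x) × b_x:
  age 1: 0.57 × 538 = 306.660
  age 2: 0.33 × 831 = 274.230
  age 3: 0.12 × 2209 = 265.080
Maximum at age 1 (306.660).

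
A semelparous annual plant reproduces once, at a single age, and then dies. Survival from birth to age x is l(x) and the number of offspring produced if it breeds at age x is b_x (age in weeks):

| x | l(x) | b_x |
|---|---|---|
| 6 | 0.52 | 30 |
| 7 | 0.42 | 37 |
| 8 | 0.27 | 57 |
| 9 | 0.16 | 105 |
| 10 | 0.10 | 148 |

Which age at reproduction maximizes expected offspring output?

9

Expected offspring if breeding at age x = l(x) × b_x:
  age 6: 0.52 × 30 = 15.600
  age 7: 0.42 × 37 = 15.540
  age 8: 0.27 × 57 = 15.390
  age 9: 0.16 × 105 = 16.800
  age 10: 0.10 × 148 = 14.800
Maximum at age 9 (16.800).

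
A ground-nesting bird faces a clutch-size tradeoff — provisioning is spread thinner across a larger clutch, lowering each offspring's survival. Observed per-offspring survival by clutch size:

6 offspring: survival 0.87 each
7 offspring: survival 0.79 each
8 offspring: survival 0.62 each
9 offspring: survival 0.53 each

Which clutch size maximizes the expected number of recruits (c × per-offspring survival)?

7

Expected recruits = c × s(c):
  c=6: 6 × 0.87 = 5.220
  c=7: 7 × 0.79 = 5.530
  c=8: 8 × 0.62 = 4.960
  c=9: 9 × 0.53 = 4.770
Maximum at c = 7 (5.530 recruits).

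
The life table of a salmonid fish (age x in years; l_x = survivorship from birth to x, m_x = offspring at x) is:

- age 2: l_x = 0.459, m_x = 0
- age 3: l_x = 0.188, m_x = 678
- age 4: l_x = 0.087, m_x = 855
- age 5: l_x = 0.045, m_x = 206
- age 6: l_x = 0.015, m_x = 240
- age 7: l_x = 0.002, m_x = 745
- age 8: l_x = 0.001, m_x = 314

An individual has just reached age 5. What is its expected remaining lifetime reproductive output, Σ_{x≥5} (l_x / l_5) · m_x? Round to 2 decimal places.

l_5 = 0.045. Conditional survival from age 5 to x is l_x / l_5.
  x=5: (0.045/0.045) × 206 = 206.0000
  x=6: (0.015/0.045) × 240 = 80.0000
  x=7: (0.002/0.045) × 745 = 33.1111
  x=8: (0.001/0.045) × 314 = 6.9778
Sum = 206.0000 + 80.0000 + 33.1111 + 6.9778 = 326.0889

326.09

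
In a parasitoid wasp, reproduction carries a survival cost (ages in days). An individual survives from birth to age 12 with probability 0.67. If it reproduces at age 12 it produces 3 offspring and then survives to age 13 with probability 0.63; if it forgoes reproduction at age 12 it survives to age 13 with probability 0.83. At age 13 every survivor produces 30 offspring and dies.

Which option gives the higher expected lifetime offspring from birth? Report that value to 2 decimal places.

breed at age 12: R₀ = 0.67 × (3 + 0.63 × 30) = 0.67 × 21.9000 = 14.6730
delay to age 13: R₀ = 0.67 × (0.83 × 30) = 0.67 × 24.9000 = 16.6830
Higher: delay to age 13 (16.6830).

16.68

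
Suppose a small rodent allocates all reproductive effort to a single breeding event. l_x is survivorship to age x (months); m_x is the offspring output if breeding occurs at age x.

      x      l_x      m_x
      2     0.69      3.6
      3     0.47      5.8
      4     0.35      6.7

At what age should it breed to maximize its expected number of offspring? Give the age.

Expected offspring if breeding at age x = l_x × m_x:
  age 2: 0.69 × 3.6 = 2.484
  age 3: 0.47 × 5.8 = 2.726
  age 4: 0.35 × 6.7 = 2.345
Maximum at age 3 (2.726).

3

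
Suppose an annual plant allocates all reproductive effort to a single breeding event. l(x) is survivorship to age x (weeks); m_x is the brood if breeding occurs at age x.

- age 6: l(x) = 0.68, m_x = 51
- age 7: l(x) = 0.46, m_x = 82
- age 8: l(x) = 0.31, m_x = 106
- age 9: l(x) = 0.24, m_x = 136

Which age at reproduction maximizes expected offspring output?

Expected offspring if breeding at age x = l(x) × m_x:
  age 6: 0.68 × 51 = 34.680
  age 7: 0.46 × 82 = 37.720
  age 8: 0.31 × 106 = 32.860
  age 9: 0.24 × 136 = 32.640
Maximum at age 7 (37.720).

7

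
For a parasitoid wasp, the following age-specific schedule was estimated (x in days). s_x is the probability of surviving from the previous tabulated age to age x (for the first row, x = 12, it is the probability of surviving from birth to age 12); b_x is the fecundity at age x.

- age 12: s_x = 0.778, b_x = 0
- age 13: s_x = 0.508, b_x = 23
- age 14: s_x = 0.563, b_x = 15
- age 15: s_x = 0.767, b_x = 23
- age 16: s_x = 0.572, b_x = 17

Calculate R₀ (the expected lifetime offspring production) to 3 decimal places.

Survivorship from birth: l_x = s_12·s_13·…·s_x.
  l_12 = 0.77800
  l_13 = 0.39522
  l_14 = 0.22251
  l_15 = 0.17067
  l_16 = 0.09762
R₀ = Σ l_x b_x:
  age 12: 0.77800 × 0 = 0.0000
  age 13: 0.39522 × 23 = 9.0901
  age 14: 0.22251 × 15 = 3.3377
  age 15: 0.17067 × 23 = 3.9254
  age 16: 0.09762 × 17 = 1.6595
R₀ = 0.0000 + 9.0901 + 3.3377 + 3.9254 + 1.6595 = 18.0127

18.013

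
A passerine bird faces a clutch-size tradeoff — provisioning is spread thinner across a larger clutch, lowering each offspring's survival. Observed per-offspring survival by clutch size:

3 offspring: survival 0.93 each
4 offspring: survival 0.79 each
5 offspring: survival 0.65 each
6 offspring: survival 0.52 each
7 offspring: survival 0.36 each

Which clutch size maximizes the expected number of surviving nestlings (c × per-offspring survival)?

Expected surviving nestlings = c × s(c):
  c=3: 3 × 0.93 = 2.790
  c=4: 4 × 0.79 = 3.160
  c=5: 5 × 0.65 = 3.250
  c=6: 6 × 0.52 = 3.120
  c=7: 7 × 0.36 = 2.520
Maximum at c = 5 (3.250 surviving nestlings).

5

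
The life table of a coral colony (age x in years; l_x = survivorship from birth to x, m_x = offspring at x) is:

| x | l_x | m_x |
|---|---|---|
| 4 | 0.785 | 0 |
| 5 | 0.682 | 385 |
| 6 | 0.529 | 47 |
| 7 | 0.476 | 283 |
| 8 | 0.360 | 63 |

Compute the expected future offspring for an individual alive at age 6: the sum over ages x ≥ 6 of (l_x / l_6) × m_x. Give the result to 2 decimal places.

l_6 = 0.529. Conditional survival from age 6 to x is l_x / l_6.
  x=6: (0.529/0.529) × 47 = 47.0000
  x=7: (0.476/0.529) × 283 = 254.6465
  x=8: (0.360/0.529) × 63 = 42.8733
Sum = 47.0000 + 254.6465 + 42.8733 = 344.5198

344.52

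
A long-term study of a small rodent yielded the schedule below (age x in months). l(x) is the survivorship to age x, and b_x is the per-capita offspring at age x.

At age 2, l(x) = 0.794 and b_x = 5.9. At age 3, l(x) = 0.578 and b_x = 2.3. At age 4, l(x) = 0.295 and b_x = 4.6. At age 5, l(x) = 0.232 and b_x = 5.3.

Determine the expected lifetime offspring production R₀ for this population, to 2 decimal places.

8.60

R₀ = Σ l(x) b_x:
  age 2: 0.794 × 5.9 = 4.6846
  age 3: 0.578 × 2.3 = 1.3294
  age 4: 0.295 × 4.6 = 1.3570
  age 5: 0.232 × 5.3 = 1.2296
R₀ = 4.6846 + 1.3294 + 1.3570 + 1.2296 = 8.6006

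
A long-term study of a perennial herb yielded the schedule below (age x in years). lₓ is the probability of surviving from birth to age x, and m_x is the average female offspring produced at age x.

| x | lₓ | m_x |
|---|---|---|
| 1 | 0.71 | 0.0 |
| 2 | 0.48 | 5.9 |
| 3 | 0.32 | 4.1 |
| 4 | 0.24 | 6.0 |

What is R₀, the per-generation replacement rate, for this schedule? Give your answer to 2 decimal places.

5.58

R₀ = Σ lₓ m_x:
  age 1: 0.71 × 0.0 = 0.0000
  age 2: 0.48 × 5.9 = 2.8320
  age 3: 0.32 × 4.1 = 1.3120
  age 4: 0.24 × 6.0 = 1.4400
R₀ = 0.0000 + 2.8320 + 1.3120 + 1.4400 = 5.5840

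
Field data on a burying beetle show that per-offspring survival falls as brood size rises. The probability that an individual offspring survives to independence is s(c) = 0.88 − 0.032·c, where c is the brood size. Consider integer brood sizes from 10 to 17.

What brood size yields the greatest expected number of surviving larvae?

14

Expected surviving larvae = c × s(c):
  c=10: 10 × 0.560 = 5.600
  c=11: 11 × 0.528 = 5.808
  c=12: 12 × 0.496 = 5.952
  c=13: 13 × 0.464 = 6.032
  c=14: 14 × 0.432 = 6.048
  c=15: 15 × 0.400 = 6.000
  c=16: 16 × 0.368 = 5.888
  c=17: 17 × 0.336 = 5.712
Maximum at c = 14 (6.048 surviving larvae).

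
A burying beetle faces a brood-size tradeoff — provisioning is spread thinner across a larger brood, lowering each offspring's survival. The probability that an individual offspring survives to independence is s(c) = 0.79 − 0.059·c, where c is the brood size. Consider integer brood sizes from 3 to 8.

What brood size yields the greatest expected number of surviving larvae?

7

Expected surviving larvae = c × s(c):
  c=3: 3 × 0.613 = 1.839
  c=4: 4 × 0.554 = 2.216
  c=5: 5 × 0.495 = 2.475
  c=6: 6 × 0.436 = 2.616
  c=7: 7 × 0.377 = 2.639
  c=8: 8 × 0.318 = 2.544
Maximum at c = 7 (2.639 surviving larvae).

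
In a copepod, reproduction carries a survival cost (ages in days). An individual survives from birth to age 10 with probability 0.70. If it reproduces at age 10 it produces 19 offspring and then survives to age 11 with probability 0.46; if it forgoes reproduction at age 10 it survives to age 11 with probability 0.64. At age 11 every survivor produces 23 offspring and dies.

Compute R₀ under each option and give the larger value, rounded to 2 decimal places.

breed at age 10: R₀ = 0.70 × (19 + 0.46 × 23) = 0.70 × 29.5800 = 20.7060
delay to age 11: R₀ = 0.70 × (0.64 × 23) = 0.70 × 14.7200 = 10.3040
Higher: breed at age 10 (20.7060).

20.71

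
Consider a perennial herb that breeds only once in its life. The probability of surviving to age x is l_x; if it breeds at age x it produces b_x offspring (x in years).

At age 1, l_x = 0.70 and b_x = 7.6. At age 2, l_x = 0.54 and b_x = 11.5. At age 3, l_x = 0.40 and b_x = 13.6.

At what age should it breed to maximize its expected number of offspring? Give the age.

2

Expected offspring if breeding at age x = l_x × b_x:
  age 1: 0.70 × 7.6 = 5.320
  age 2: 0.54 × 11.5 = 6.210
  age 3: 0.40 × 13.6 = 5.440
Maximum at age 2 (6.210).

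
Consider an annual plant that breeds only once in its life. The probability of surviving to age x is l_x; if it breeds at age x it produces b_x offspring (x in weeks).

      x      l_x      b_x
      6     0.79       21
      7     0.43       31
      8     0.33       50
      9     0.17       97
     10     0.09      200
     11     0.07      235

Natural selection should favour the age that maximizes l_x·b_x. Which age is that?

Expected offspring if breeding at age x = l_x × b_x:
  age 6: 0.79 × 21 = 16.590
  age 7: 0.43 × 31 = 13.330
  age 8: 0.33 × 50 = 16.500
  age 9: 0.17 × 97 = 16.490
  age 10: 0.09 × 200 = 18.000
  age 11: 0.07 × 235 = 16.450
Maximum at age 10 (18.000).

10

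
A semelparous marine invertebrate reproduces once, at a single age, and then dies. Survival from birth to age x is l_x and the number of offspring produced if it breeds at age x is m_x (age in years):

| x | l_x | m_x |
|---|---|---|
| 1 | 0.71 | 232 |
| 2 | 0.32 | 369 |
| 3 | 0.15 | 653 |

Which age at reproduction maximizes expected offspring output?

1

Expected offspring if breeding at age x = l_x × m_x:
  age 1: 0.71 × 232 = 164.720
  age 2: 0.32 × 369 = 118.080
  age 3: 0.15 × 653 = 97.950
Maximum at age 1 (164.720).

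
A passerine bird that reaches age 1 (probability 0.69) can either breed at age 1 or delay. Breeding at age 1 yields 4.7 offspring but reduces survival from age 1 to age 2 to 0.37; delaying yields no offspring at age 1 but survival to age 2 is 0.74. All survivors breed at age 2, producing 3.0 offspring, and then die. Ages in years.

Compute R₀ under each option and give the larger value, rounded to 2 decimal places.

breed at age 1: R₀ = 0.69 × (4.7 + 0.37 × 3.0) = 0.69 × 5.8100 = 4.0089
delay to age 2: R₀ = 0.69 × (0.74 × 3.0) = 0.69 × 2.2200 = 1.5318
Higher: breed at age 1 (4.0089).

4.01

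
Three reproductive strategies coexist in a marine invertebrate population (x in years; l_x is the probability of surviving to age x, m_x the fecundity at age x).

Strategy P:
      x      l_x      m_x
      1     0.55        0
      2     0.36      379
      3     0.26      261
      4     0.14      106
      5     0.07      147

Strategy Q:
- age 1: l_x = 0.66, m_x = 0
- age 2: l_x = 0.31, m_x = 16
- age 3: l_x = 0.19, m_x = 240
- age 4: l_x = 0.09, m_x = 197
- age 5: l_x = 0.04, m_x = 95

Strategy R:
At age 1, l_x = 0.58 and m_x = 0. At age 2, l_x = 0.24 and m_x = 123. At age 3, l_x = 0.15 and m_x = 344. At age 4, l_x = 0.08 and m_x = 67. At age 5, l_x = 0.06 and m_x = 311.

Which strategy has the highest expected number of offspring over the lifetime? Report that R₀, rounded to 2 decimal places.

229.43

Strategy P: R₀ = 0.55×0 + 0.36×379 + 0.26×261 + 0.14×106 + 0.07×147 = 229.4300
Strategy Q: R₀ = 0.66×0 + 0.31×16 + 0.19×240 + 0.09×197 + 0.04×95 = 72.0900
Strategy R: R₀ = 0.58×0 + 0.24×123 + 0.15×344 + 0.08×67 + 0.06×311 = 105.1400
Highest R₀: strategy P with 229.4300.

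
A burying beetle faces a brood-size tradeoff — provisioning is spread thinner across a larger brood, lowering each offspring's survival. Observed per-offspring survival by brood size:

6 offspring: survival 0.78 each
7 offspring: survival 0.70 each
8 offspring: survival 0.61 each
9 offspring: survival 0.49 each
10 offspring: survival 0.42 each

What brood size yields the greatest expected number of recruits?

7

Expected recruits = c × s(c):
  c=6: 6 × 0.78 = 4.680
  c=7: 7 × 0.70 = 4.900
  c=8: 8 × 0.61 = 4.880
  c=9: 9 × 0.49 = 4.410
  c=10: 10 × 0.42 = 4.200
Maximum at c = 7 (4.900 recruits).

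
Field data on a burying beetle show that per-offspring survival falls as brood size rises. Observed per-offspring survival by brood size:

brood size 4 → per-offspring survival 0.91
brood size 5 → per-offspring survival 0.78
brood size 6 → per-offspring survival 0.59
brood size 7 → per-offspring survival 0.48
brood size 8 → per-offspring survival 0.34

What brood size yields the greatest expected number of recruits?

Expected recruits = c × s(c):
  c=4: 4 × 0.91 = 3.640
  c=5: 5 × 0.78 = 3.900
  c=6: 6 × 0.59 = 3.540
  c=7: 7 × 0.48 = 3.360
  c=8: 8 × 0.34 = 2.720
Maximum at c = 5 (3.900 recruits).

5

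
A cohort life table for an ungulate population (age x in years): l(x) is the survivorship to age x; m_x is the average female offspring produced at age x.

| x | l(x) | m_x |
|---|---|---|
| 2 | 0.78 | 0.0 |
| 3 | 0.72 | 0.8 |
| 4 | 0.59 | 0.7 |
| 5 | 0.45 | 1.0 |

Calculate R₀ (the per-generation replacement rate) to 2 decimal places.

1.44

R₀ = Σ l(x) m_x:
  age 2: 0.78 × 0.0 = 0.0000
  age 3: 0.72 × 0.8 = 0.5760
  age 4: 0.59 × 0.7 = 0.4130
  age 5: 0.45 × 1.0 = 0.4500
R₀ = 0.0000 + 0.5760 + 0.4130 + 0.4500 = 1.4390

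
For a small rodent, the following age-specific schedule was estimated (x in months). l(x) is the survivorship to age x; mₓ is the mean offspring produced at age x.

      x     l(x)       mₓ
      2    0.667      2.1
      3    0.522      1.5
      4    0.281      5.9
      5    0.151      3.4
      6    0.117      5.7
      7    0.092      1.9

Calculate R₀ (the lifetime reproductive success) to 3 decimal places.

R₀ = Σ l(x) mₓ:
  age 2: 0.667 × 2.1 = 1.4007
  age 3: 0.522 × 1.5 = 0.7830
  age 4: 0.281 × 5.9 = 1.6579
  age 5: 0.151 × 3.4 = 0.5134
  age 6: 0.117 × 5.7 = 0.6669
  age 7: 0.092 × 1.9 = 0.1748
R₀ = 1.4007 + 0.7830 + 1.6579 + 0.5134 + 0.6669 + 0.1748 = 5.1967

5.197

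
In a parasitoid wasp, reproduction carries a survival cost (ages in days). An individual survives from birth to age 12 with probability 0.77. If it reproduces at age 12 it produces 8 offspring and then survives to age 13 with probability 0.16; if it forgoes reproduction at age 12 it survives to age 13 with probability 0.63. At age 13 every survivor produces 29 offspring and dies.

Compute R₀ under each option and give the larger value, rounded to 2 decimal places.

breed at age 12: R₀ = 0.77 × (8 + 0.16 × 29) = 0.77 × 12.6400 = 9.7328
delay to age 13: R₀ = 0.77 × (0.63 × 29) = 0.77 × 18.2700 = 14.0679
Higher: delay to age 13 (14.0679).

14.07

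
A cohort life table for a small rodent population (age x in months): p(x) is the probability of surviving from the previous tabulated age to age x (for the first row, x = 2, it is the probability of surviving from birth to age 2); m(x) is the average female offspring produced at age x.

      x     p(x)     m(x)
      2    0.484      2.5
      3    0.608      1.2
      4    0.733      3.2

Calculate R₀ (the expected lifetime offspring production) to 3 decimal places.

2.253

Survivorship from birth: l_x = p_2·p_3·…·p_x.
  l_2 = 0.48400
  l_3 = 0.29427
  l_4 = 0.21570
R₀ = Σ l_x m(x):
  age 2: 0.48400 × 2.5 = 1.2100
  age 3: 0.29427 × 1.2 = 0.3531
  age 4: 0.21570 × 3.2 = 0.6902
R₀ = 1.2100 + 0.3531 + 0.6902 = 2.2534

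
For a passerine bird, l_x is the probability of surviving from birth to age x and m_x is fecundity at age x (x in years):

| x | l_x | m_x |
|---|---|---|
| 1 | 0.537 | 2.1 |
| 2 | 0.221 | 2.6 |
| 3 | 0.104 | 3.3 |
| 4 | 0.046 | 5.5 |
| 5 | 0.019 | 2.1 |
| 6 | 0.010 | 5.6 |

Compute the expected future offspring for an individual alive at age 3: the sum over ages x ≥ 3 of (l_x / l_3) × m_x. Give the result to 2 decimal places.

l_3 = 0.104. Conditional survival from age 3 to x is l_x / l_3.
  x=3: (0.104/0.104) × 3.3 = 3.3000
  x=4: (0.046/0.104) × 5.5 = 2.4327
  x=5: (0.019/0.104) × 2.1 = 0.3837
  x=6: (0.010/0.104) × 5.6 = 0.5385
Sum = 3.3000 + 2.4327 + 0.3837 + 0.5385 = 6.6548

6.65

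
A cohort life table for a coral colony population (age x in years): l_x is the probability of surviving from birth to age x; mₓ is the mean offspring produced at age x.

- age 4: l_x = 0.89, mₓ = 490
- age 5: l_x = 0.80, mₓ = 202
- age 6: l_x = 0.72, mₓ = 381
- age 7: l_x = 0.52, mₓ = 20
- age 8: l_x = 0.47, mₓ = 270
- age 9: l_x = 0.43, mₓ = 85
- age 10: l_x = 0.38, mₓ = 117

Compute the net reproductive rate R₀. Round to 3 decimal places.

1090.330

R₀ = Σ l_x mₓ:
  age 4: 0.89 × 490 = 436.1000
  age 5: 0.80 × 202 = 161.6000
  age 6: 0.72 × 381 = 274.3200
  age 7: 0.52 × 20 = 10.4000
  age 8: 0.47 × 270 = 126.9000
  age 9: 0.43 × 85 = 36.5500
  age 10: 0.38 × 117 = 44.4600
R₀ = 436.1000 + 161.6000 + 274.3200 + 10.4000 + 126.9000 + 36.5500 + 44.4600 = 1090.3300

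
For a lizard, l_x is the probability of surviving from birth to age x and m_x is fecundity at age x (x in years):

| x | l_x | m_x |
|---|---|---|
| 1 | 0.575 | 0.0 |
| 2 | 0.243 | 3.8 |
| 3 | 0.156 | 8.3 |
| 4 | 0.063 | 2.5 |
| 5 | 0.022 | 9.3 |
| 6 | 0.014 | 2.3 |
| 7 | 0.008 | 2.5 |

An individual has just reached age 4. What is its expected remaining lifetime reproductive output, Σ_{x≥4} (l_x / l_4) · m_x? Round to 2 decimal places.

l_4 = 0.063. Conditional survival from age 4 to x is l_x / l_4.
  x=4: (0.063/0.063) × 2.5 = 2.5000
  x=5: (0.022/0.063) × 9.3 = 3.2476
  x=6: (0.014/0.063) × 2.3 = 0.5111
  x=7: (0.008/0.063) × 2.5 = 0.3175
Sum = 2.5000 + 3.2476 + 0.5111 + 0.3175 = 6.5762

6.58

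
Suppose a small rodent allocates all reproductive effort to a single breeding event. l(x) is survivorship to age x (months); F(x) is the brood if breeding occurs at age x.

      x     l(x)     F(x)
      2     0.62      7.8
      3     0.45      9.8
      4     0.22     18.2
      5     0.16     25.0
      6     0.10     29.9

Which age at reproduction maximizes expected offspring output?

2

Expected offspring if breeding at age x = l(x) × F(x):
  age 2: 0.62 × 7.8 = 4.836
  age 3: 0.45 × 9.8 = 4.410
  age 4: 0.22 × 18.2 = 4.004
  age 5: 0.16 × 25.0 = 4.000
  age 6: 0.10 × 29.9 = 2.990
Maximum at age 2 (4.836).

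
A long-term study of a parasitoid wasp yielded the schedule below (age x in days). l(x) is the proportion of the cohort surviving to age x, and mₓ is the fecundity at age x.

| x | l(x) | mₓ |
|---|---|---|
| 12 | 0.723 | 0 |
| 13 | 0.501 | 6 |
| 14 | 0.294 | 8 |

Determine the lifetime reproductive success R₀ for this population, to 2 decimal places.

R₀ = Σ l(x) mₓ:
  age 12: 0.723 × 0 = 0.0000
  age 13: 0.501 × 6 = 3.0060
  age 14: 0.294 × 8 = 2.3520
R₀ = 0.0000 + 3.0060 + 2.3520 = 5.3580

5.36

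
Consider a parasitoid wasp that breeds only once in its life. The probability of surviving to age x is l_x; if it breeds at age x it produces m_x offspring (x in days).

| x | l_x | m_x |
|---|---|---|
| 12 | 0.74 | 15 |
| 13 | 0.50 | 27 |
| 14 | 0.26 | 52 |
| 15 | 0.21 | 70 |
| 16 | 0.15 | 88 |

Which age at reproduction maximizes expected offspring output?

Expected offspring if breeding at age x = l_x × m_x:
  age 12: 0.74 × 15 = 11.100
  age 13: 0.50 × 27 = 13.500
  age 14: 0.26 × 52 = 13.520
  age 15: 0.21 × 70 = 14.700
  age 16: 0.15 × 88 = 13.200
Maximum at age 15 (14.700).

15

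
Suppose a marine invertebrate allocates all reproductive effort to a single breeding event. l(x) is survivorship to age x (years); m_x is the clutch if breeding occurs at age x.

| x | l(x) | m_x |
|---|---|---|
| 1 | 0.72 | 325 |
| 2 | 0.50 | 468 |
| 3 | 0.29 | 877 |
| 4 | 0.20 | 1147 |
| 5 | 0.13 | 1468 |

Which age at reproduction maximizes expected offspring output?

Expected offspring if breeding at age x = l(x) × m_x:
  age 1: 0.72 × 325 = 234.000
  age 2: 0.50 × 468 = 234.000
  age 3: 0.29 × 877 = 254.330
  age 4: 0.20 × 1147 = 229.400
  age 5: 0.13 × 1468 = 190.840
Maximum at age 3 (254.330).

3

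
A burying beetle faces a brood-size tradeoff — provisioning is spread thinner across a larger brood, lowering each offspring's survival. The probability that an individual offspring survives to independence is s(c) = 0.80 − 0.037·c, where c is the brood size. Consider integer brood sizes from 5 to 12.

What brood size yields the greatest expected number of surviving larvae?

11

Expected surviving larvae = c × s(c):
  c=5: 5 × 0.615 = 3.075
  c=6: 6 × 0.578 = 3.468
  c=7: 7 × 0.541 = 3.787
  c=8: 8 × 0.504 = 4.032
  c=9: 9 × 0.467 = 4.203
  c=10: 10 × 0.430 = 4.300
  c=11: 11 × 0.393 = 4.323
  c=12: 12 × 0.356 = 4.272
Maximum at c = 11 (4.323 surviving larvae).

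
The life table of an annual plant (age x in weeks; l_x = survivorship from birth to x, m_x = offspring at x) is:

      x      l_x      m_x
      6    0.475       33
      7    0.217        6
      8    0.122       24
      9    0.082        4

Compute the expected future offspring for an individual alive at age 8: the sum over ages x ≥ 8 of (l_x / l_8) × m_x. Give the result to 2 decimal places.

26.69

l_8 = 0.122. Conditional survival from age 8 to x is l_x / l_8.
  x=8: (0.122/0.122) × 24 = 24.0000
  x=9: (0.082/0.122) × 4 = 2.6885
Sum = 24.0000 + 2.6885 = 26.6885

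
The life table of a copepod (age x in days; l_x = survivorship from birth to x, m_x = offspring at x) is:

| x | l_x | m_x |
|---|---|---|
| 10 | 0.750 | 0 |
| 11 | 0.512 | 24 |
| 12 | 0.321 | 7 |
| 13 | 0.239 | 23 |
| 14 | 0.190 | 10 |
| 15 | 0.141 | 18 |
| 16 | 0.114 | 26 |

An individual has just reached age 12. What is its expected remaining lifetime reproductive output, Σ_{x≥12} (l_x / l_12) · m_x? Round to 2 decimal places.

l_12 = 0.321. Conditional survival from age 12 to x is l_x / l_12.
  x=12: (0.321/0.321) × 7 = 7.0000
  x=13: (0.239/0.321) × 23 = 17.1246
  x=14: (0.190/0.321) × 10 = 5.9190
  x=15: (0.141/0.321) × 18 = 7.9065
  x=16: (0.114/0.321) × 26 = 9.2336
Sum = 7.0000 + 17.1246 + 5.9190 + 7.9065 + 9.2336 = 47.1838

47.18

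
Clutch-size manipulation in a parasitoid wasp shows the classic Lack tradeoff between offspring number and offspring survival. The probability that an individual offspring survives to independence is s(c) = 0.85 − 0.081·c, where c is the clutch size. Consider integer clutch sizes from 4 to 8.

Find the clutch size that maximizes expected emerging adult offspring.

Expected emerging adult offspring = c × s(c):
  c=4: 4 × 0.526 = 2.104
  c=5: 5 × 0.445 = 2.225
  c=6: 6 × 0.364 = 2.184
  c=7: 7 × 0.283 = 1.981
  c=8: 8 × 0.202 = 1.616
Maximum at c = 5 (2.225 emerging adult offspring).

5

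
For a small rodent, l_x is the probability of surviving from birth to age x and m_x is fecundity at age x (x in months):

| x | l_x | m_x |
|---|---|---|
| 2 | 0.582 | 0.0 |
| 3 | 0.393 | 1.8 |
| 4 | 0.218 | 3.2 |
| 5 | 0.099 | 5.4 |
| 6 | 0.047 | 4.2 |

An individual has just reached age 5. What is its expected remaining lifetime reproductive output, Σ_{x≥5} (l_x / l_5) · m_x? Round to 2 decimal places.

7.39

l_5 = 0.099. Conditional survival from age 5 to x is l_x / l_5.
  x=5: (0.099/0.099) × 5.4 = 5.4000
  x=6: (0.047/0.099) × 4.2 = 1.9939
Sum = 5.4000 + 1.9939 = 7.3939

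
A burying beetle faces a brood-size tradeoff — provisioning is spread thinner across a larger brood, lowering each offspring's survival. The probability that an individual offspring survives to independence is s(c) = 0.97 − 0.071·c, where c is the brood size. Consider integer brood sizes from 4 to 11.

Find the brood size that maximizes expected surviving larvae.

Expected surviving larvae = c × s(c):
  c=4: 4 × 0.686 = 2.744
  c=5: 5 × 0.615 = 3.075
  c=6: 6 × 0.544 = 3.264
  c=7: 7 × 0.473 = 3.311
  c=8: 8 × 0.402 = 3.216
  c=9: 9 × 0.331 = 2.979
  c=10: 10 × 0.260 = 2.600
  c=11: 11 × 0.189 = 2.079
Maximum at c = 7 (3.311 surviving larvae).

7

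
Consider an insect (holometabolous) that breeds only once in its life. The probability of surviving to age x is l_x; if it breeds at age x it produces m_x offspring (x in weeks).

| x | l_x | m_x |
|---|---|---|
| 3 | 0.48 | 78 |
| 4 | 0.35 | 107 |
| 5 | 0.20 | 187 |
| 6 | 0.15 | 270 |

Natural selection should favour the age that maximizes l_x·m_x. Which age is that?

Expected offspring if breeding at age x = l_x × m_x:
  age 3: 0.48 × 78 = 37.440
  age 4: 0.35 × 107 = 37.450
  age 5: 0.20 × 187 = 37.400
  age 6: 0.15 × 270 = 40.500
Maximum at age 6 (40.500).

6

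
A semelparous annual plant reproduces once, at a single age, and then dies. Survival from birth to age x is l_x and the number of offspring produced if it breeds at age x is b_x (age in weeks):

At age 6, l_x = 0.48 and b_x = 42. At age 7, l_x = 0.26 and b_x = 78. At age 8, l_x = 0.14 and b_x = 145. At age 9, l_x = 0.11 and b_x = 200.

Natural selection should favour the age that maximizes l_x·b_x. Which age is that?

Expected offspring if breeding at age x = l_x × b_x:
  age 6: 0.48 × 42 = 20.160
  age 7: 0.26 × 78 = 20.280
  age 8: 0.14 × 145 = 20.300
  age 9: 0.11 × 200 = 22.000
Maximum at age 9 (22.000).

9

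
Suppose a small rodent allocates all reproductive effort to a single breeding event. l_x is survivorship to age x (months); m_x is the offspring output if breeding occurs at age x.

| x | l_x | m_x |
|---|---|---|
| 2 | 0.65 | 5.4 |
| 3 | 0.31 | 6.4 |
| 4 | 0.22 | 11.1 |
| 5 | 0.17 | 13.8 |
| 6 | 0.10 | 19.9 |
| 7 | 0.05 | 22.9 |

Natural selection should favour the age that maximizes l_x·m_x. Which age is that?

Expected offspring if breeding at age x = l_x × m_x:
  age 2: 0.65 × 5.4 = 3.510
  age 3: 0.31 × 6.4 = 1.984
  age 4: 0.22 × 11.1 = 2.442
  age 5: 0.17 × 13.8 = 2.346
  age 6: 0.10 × 19.9 = 1.990
  age 7: 0.05 × 22.9 = 1.145
Maximum at age 2 (3.510).

2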